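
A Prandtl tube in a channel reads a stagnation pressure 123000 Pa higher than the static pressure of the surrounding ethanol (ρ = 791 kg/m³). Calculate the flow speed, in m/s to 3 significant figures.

v = 17.6 m/s

The dynamic pressure equals the rise in static pressure at the stagnation point: ΔP = ½ρv².
v = √(2ΔP/ρ) = √(2·123000/791) = 17.6 m/s.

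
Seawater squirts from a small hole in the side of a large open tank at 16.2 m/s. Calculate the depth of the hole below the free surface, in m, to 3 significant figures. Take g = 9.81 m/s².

h ≈ 13.4 m

For a small hole in a large open tank, ½v² = gh, giving h = v²/(2g).
h = 16.2²/(2·9.81) = 262/19.62 = 13.4 m.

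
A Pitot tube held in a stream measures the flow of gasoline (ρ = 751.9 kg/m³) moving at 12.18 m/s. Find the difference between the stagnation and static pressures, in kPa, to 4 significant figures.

The dynamic pressure equals the rise in static pressure at the stagnation point: ΔP = ½ρv².
ΔP = ½·751.9·12.18² = 55770 Pa.

55.77 kPa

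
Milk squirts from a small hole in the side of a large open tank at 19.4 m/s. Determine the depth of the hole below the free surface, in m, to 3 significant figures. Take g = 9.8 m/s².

h ≈ 19.2 m

Inverting v = √(2gh) gives h = v² / 2g.
h = 19.4²/(2·9.8) = 376/19.60 = 19.2 m.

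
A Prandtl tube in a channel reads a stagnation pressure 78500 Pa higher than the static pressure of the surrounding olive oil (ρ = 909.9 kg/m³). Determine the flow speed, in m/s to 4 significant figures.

13.14 m/s

Bernoulli between the free stream and the stagnation point: ½ρv² = P_stag − P_static.
v = √(2ΔP/ρ) = √(2·78500/909.9) = 13.14 m/s.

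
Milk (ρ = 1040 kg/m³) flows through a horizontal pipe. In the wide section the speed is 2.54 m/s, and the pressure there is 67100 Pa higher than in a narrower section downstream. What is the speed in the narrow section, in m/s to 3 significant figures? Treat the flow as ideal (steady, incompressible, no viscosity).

v₂ = 11.6 m/s

With h₁ = h₂, rearranging Bernoulli gives v₂ = √(v₁² + 2ΔP/ρ).
v₂ = √(2.54² + 2·67100/1040) = √(6.45 + 129) = 11.6 m/s.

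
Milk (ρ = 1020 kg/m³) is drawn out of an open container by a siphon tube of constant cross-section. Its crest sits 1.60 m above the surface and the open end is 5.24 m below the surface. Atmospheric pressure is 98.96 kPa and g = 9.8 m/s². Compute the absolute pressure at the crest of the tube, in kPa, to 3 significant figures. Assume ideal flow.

Bernoulli surface→outlet gives ½v² = g·h_out, so v = √(2·9.8·5.24) = 10.1 m/s.
The bore is uniform, so the speed at the crest is the same v. Bernoulli surface→crest: P_atm = P_top + ½ρv² + ρg·h_top.
P_top = 98960 − ½·1020·10.1² − 1020·9.8·1.60 = 30600 Pa.

P_top = 30.6 kPa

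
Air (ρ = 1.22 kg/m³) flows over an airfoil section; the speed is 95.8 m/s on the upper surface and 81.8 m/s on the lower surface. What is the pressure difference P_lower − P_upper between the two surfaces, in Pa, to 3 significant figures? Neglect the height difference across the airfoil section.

ΔP = 1520 Pa

With negligible Δh, P + ½ρv² is constant, so P_low − P_up = ½ρ(v_up² − v_low²).
ΔP = ½·1.22·(95.8² − 81.8²) = 1520 Pa.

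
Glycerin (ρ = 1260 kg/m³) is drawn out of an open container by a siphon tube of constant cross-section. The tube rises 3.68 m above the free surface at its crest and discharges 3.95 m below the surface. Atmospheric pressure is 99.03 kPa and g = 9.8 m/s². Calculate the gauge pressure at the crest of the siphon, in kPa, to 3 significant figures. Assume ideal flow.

The outlet speed comes from Torricelli: v = √(2g·3.95) = 8.80 m/s.
The bore is uniform, so the speed at the crest is the same v. Bernoulli surface→crest: P_atm = P_top + ½ρv² + ρg·h_top.
P_top = 99030 − ½·1260·8.80² − 1260·9.8·3.68 = 4810 Pa. So P_gauge = P_top − P_atm = -94200 Pa.

P_gauge = -94.2 kPa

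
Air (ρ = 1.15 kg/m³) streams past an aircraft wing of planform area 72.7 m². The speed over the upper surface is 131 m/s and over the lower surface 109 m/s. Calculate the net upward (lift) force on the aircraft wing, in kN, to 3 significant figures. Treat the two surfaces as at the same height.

221 kN

With equal heights on the two surfaces, Bernoulli gives P_lower − P_upper = ½ρ(v_upper² − v_lower²).
ΔP = ½·1.15·(131² − 109²) = 3040 Pa.
Lift = ΔP · A = 3040 × 72.7 = 221000 N.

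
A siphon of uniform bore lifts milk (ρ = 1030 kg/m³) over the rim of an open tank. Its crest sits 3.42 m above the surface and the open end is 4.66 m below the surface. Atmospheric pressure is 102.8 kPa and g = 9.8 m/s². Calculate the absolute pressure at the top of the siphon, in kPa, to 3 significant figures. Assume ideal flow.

P_top ≈ 21.2 kPa

Bernoulli surface→outlet gives ½v² = g·h_out, so v = √(2·9.8·4.66) = 9.56 m/s.
Continuity keeps v the same throughout the tube; from surface to crest, P_atm + 0 = P_top + ½ρv² + ρg·h_top.
P_top = 102800 − ½·1030·9.56² − 1030·9.8·3.42 = 21200 Pa.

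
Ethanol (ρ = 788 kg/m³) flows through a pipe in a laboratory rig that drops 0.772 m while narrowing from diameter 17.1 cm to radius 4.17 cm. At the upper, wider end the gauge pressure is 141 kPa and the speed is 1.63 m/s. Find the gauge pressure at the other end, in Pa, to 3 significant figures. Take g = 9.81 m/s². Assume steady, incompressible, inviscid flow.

Mass conservation (A₁v₁ = A₂v₂) gives v₂ = 1.63 × 230/54.6 = 6.85 m/s.
Bernoulli: P₁ + ½ρv₁² + ρg h₁ = P₂ + ½ρv₂² + ρg h₂, so P₂ = P₁ + ½ρ(v₁² − v₂²) − ρg(h₂ − h₁).
P₂ = 141000 + ½·788·(1.63² − 6.85²) − 788·9.81·(−0.772) = 141000 + (-17500) − (-5970) = 130000 Pa.

P₂ = 130000 Pa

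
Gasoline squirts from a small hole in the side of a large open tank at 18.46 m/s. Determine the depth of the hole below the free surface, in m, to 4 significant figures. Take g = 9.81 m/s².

h = 17.37 m

For a small hole in a large open tank, ½v² = gh, giving h = v²/(2g).
h = 18.46²/(2·9.81) = 340.8/19.62 = 17.37 m.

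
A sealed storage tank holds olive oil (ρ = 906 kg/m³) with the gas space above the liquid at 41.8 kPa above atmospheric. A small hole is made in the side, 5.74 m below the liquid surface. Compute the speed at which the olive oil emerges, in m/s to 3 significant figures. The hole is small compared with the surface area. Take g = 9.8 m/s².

v ≈ 14.3 m/s

Take point 1 at the surface (v₁ ≈ 0) and point 2 at the hole (at atmospheric pressure). Bernoulli: P₁ + ρg h = P_atm + ½ρv₂².
With P₁ − P_atm = 41800 Pa, v₂ = √(2gh + 2ΔP/ρ) = √(2·9.8·5.74 + 2·41800/906) = 14.3 m/s.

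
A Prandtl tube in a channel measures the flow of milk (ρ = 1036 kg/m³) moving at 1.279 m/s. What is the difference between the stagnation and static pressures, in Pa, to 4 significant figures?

The dynamic pressure equals the rise in static pressure at the stagnation point: ΔP = ½ρv².
ΔP = ½·1036·1.279² = 847.4 Pa.

ΔP ≈ 847.4 Pa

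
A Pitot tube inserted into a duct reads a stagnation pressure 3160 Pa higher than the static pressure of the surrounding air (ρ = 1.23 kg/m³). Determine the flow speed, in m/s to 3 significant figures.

v ≈ 71.7 m/s

Bernoulli between the free stream and the stagnation point: ½ρv² = P_stag − P_static.
v = √(2ΔP/ρ) = √(2·3160/1.23) = 71.7 m/s.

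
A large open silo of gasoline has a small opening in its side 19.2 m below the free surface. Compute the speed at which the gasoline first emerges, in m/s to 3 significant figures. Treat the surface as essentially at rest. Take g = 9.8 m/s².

With the surface at rest and both surface and jet at atmospheric pressure, Bernoulli gives ρg h = ½ρv², so v = √(2gh) = √(2·9.8·19.2) = 19.4 m/s.

v ≈ 19.4 m/s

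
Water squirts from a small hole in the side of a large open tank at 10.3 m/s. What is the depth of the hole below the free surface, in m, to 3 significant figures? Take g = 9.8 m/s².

Torricelli: v = √(2gh), so h = v²/(2g).
h = 10.3²/(2·9.8) = 106/19.60 = 5.41 m.

h ≈ 5.41 m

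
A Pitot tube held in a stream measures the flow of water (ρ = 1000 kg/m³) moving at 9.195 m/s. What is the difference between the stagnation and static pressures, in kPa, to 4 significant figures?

At the stagnation point the flow is brought to rest, so Bernoulli gives P_stag − P_static = ½ρv².
ΔP = ½·1000·9.195² = 42270 Pa.

ΔP = 42.27 kPa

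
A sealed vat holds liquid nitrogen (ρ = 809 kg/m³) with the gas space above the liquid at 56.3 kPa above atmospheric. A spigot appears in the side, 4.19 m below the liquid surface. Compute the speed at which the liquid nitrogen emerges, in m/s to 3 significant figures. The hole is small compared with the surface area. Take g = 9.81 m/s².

14.9 m/s

Take point 1 at the surface (v₁ ≈ 0) and point 2 at the hole (at atmospheric pressure). Bernoulli: P₁ + ρg h = P_atm + ½ρv₂².
With P₁ − P_atm = 56300 Pa, v₂ = √(2gh + 2ΔP/ρ) = √(2·9.81·4.19 + 2·56300/809) = 14.9 m/s.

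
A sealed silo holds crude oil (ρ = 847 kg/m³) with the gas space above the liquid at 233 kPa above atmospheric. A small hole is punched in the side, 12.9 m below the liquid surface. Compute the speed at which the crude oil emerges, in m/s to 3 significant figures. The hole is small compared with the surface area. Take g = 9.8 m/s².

Take point 1 at the surface (v₁ ≈ 0) and point 2 at the hole (at atmospheric pressure). Bernoulli: P₁ + ρg h = P_atm + ½ρv₂².
With P₁ − P_atm = 233000 Pa, v₂ = √(2gh + 2ΔP/ρ) = √(2·9.8·12.9 + 2·233000/847) = 28.3 m/s.

v ≈ 28.3 m/s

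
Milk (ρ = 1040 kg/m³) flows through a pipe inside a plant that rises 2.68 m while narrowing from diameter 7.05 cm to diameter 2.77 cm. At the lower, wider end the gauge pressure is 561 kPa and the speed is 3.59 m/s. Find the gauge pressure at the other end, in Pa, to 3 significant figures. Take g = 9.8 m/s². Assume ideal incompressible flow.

By continuity, v₂ = v₁·A₁/A₂ = 3.59·(39.0/6.03) = 23.3 m/s.
Applying Bernoulli between the two ends and solving for P₂: P₂ = P₁ + ½ρ(v₁² − v₂²) − ρgΔh.
P₂ = 561000 + ½·1040·(3.59² − 23.3²) − 1040·9.8·(+2.68) = 561000 + (-275000) − (27300) = 259000 Pa.

P₂ ≈ 259000 Pa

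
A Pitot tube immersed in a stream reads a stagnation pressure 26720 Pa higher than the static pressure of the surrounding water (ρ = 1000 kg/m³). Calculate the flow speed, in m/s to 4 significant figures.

7.310 m/s

At the stagnation point the flow is brought to rest, so Bernoulli gives P_stag − P_static = ½ρv².
v = √(2ΔP/ρ) = √(2·26720/1000) = 7.310 m/s.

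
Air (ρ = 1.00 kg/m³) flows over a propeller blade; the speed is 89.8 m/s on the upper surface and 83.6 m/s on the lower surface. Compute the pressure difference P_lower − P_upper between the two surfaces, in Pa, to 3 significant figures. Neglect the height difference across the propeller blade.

Bernoulli (same height): P_lower − P_upper = ½ρ(v_upper² − v_lower²).
ΔP = ½·1.00·(89.8² − 83.6²) = 538 Pa.

ΔP ≈ 538 Pa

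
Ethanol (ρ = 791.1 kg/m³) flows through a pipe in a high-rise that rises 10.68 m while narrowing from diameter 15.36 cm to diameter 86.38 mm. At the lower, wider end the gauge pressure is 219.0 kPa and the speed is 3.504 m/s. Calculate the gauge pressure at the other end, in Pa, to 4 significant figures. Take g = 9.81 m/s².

P₂ = 92420 Pa

Mass conservation (A₁v₁ = A₂v₂) gives v₂ = 3.504 × 185.3/58.60 = 11.08 m/s.
Energy conservation along the streamline gives P₂ = P₁ − ½ρ(v₂² − v₁²) − ρg(h₂ − h₁).
P₂ = 219000 + ½·791.1·(3.504² − 11.08²) − 791.1·9.81·(+10.68) = 219000 + (-43700) − (82880) = 92420 Pa.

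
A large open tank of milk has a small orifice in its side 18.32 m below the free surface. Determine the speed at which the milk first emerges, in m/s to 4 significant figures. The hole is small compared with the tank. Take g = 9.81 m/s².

Bernoulli from surface to hole (P equal, v_surface ≈ 0): v = √(2gh) = √(2×9.81×18.32) = 18.96 m/s.

v ≈ 18.96 m/s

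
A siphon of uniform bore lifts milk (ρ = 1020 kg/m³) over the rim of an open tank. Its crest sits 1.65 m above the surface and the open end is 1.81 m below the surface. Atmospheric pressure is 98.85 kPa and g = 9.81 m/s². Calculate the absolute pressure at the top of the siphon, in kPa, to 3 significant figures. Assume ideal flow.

64.2 kPa

From the surface to the outlet (both open to atmosphere, surface at rest): v = √(2g·h_out) = √(2·9.81·1.81) = 5.96 m/s.
Continuity keeps v the same throughout the tube; from surface to crest, P_atm + 0 = P_top + ½ρv² + ρg·h_top.
P_top = 98850 − ½·1020·5.96² − 1020·9.81·1.65 = 64200 Pa.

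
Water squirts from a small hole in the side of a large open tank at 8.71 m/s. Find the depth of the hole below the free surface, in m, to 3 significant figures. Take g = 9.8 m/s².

3.87 m

For a small hole in a large open tank, ½v² = gh, giving h = v²/(2g).
h = 8.71²/(2·9.8) = 75.9/19.60 = 3.87 m.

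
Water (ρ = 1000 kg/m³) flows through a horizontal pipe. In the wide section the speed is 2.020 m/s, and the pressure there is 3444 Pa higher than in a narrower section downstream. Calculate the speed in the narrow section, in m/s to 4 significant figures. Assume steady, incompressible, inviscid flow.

v₂ ≈ 3.312 m/s

With h₁ = h₂, rearranging Bernoulli gives v₂ = √(v₁² + 2ΔP/ρ).
v₂ = √(2.020² + 2·3444/1000) = √(4.080 + 6.888) = 3.312 m/s.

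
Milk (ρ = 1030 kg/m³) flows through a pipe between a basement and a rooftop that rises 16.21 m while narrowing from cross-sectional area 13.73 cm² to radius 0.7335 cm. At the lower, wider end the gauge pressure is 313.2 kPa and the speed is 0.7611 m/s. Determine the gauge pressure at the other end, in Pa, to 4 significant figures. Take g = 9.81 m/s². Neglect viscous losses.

130000 Pa

By continuity, v₂ = v₁·A₁/A₂ = 0.7611·(13.73/1.690) = 6.182 m/s.
Bernoulli: P₁ + ½ρv₁² + ρg h₁ = P₂ + ½ρv₂² + ρg h₂, so P₂ = P₁ + ½ρ(v₁² − v₂²) − ρg(h₂ − h₁).
P₂ = 313200 + ½·1030·(0.7611² − 6.182²) − 1030·9.81·(+16.21) = 313200 + (-19390) − (163800) = 130000 Pa.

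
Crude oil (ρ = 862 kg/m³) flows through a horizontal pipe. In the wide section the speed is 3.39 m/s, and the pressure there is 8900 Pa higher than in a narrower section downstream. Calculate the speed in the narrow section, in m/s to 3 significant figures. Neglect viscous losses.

5.67 m/s

With h₁ = h₂, rearranging Bernoulli gives v₂ = √(v₁² + 2ΔP/ρ).
v₂ = √(3.39² + 2·8900/862) = √(11.5 + 20.6) = 5.67 m/s.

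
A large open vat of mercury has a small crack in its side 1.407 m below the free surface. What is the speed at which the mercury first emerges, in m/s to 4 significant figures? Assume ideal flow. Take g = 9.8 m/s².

Bernoulli from surface to hole (P equal, v_surface ≈ 0): v = √(2gh) = √(2×9.8×1.407) = 5.251 m/s.

v ≈ 5.251 m/s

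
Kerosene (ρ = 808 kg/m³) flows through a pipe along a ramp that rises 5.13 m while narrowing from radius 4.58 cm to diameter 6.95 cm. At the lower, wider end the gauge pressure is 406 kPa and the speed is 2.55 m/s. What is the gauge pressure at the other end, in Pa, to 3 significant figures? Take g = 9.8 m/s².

The volume flow rate is constant, so v₂ = (A₁/A₂)v₁ = (65.9/37.9)·2.55 = 4.43 m/s.
Bernoulli: P₁ + ½ρv₁² + ρg h₁ = P₂ + ½ρv₂² + ρg h₂, so P₂ = P₁ + ½ρ(v₁² − v₂²) − ρg(h₂ − h₁).
P₂ = 406000 + ½·808·(2.55² − 4.43²) − 808·9.8·(+5.13) = 406000 + (-5300) − (40600) = 360000 Pa.

360000 Pa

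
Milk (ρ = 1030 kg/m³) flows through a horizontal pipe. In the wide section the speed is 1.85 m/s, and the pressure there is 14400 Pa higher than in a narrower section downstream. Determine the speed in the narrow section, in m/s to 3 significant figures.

Horizontal Bernoulli: P₁ + ½ρv₁² = P₂ + ½ρv₂², so v₂² = v₁² + 2(P₁ − P₂)/ρ.
v₂ = √(1.85² + 2·14400/1030) = √(3.42 + 28.0) = 5.60 m/s.

v₂ ≈ 5.60 m/s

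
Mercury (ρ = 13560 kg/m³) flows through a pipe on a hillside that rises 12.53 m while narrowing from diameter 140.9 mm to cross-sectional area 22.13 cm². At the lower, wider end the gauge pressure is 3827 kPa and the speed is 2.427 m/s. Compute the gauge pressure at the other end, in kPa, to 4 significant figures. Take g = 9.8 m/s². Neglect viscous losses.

P₂ = 219.3 kPa

Continuity gives A₁v₁ = A₂v₂, so v₂ = (155.9 cm²)/(22.13 cm²) × 2.427 m/s = 17.10 m/s.
Energy conservation along the streamline gives P₂ = P₁ − ½ρ(v₂² − v₁²) − ρg(h₂ − h₁).
P₂ = 3827000 + ½·13560·(2.427² − 17.10²) − 13560·9.8·(+12.53) = 3827000 + (-1943000) − (1665000) = 219300 Pa.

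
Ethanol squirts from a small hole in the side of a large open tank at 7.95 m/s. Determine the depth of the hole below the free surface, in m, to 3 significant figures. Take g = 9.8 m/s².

h ≈ 3.22 m

For a small hole in a large open tank, ½v² = gh, giving h = v²/(2g).
h = 7.95²/(2·9.8) = 63.2/19.60 = 3.22 m.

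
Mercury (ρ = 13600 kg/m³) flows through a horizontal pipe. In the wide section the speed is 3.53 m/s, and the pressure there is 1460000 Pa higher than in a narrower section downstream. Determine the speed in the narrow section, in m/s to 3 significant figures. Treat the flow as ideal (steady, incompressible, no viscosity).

With h₁ = h₂, rearranging Bernoulli gives v₂ = √(v₁² + 2ΔP/ρ).
v₂ = √(3.53² + 2·1460000/13600) = √(12.5 + 215) = 15.1 m/s.

v₂ = 15.1 m/s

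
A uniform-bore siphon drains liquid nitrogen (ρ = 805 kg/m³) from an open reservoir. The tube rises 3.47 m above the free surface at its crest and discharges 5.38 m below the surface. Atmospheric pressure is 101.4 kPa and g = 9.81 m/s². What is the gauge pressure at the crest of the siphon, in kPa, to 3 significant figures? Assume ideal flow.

The outlet speed comes from Torricelli: v = √(2g·5.38) = 10.3 m/s.
With constant cross-section the crest speed equals v; applying Bernoulli from the surface up to the crest, P_top = P_atm − ½ρv² − ρg·h_top.
P_top = 101400 − ½·805·10.3² − 805·9.81·3.47 = 31500 Pa. So P_gauge = P_top − P_atm = -69900 Pa.

P_gauge ≈ -69.9 kPa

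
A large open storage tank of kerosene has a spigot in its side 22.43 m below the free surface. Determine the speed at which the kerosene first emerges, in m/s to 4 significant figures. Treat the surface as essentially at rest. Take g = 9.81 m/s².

Torricelli's result v = √(2gh) gives v = √(2·9.81·22.43) = 20.98 m/s.

v = 20.98 m/s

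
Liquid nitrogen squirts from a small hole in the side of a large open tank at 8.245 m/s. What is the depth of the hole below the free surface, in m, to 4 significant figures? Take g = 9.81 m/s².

3.465 m

Torricelli: v = √(2gh), so h = v²/(2g).
h = 8.245²/(2·9.81) = 67.98/19.62 = 3.465 m.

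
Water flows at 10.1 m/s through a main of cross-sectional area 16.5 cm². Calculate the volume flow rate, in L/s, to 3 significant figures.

Q = A·v = 0.00165 m² × 10.1 m/s = 0.0167 m³/s.
Converting: 0.0167 m³/s × 1000 = 16.7 L/s.

Q = 16.7 L/s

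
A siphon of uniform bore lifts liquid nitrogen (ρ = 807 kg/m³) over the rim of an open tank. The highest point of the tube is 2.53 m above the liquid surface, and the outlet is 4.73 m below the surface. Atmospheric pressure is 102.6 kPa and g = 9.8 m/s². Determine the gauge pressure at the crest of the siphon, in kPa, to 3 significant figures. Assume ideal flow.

The outlet speed comes from Torricelli: v = √(2g·4.73) = 9.63 m/s.
Continuity keeps v the same throughout the tube; from surface to crest, P_atm + 0 = P_top + ½ρv² + ρg·h_top.
P_top = 102600 − ½·807·9.63² − 807·9.8·2.53 = 45200 Pa. So P_gauge = P_top − P_atm = -57400 Pa.

P_gauge ≈ -57.4 kPa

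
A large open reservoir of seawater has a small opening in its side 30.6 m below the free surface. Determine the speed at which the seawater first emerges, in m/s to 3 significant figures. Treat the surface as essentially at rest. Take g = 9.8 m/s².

v ≈ 24.5 m/s

Bernoulli from surface to hole (P equal, v_surface ≈ 0): v = √(2gh) = √(2×9.8×30.6) = 24.5 m/s.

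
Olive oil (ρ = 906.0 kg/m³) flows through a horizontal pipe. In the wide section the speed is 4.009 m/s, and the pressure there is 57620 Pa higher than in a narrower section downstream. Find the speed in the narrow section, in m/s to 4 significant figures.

v₂ ≈ 11.97 m/s

With h₁ = h₂, rearranging Bernoulli gives v₂ = √(v₁² + 2ΔP/ρ).
v₂ = √(4.009² + 2·57620/906.0) = √(16.07 + 127.2) = 11.97 m/s.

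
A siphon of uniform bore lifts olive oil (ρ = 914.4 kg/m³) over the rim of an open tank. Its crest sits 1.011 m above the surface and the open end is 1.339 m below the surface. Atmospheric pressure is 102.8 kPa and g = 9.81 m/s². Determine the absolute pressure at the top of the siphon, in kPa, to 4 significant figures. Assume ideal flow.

P_top ≈ 81.72 kPa

From the surface to the outlet (both open to atmosphere, surface at rest): v = √(2g·h_out) = √(2·9.81·1.339) = 5.126 m/s.
With constant cross-section the crest speed equals v; applying Bernoulli from the surface up to the crest, P_top = P_atm − ½ρv² − ρg·h_top.
P_top = 102800 − ½·914.4·5.126² − 914.4·9.81·1.011 = 81720 Pa.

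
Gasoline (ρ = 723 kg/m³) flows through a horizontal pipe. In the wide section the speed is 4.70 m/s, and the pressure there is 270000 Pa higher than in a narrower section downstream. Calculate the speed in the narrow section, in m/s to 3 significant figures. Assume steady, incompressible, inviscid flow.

v₂ ≈ 27.7 m/s

Along the level pipe P + ½ρv² is conserved, hence v₂² = v₁² + 2(P₁ − P₂)/ρ.
v₂ = √(4.70² + 2·270000/723) = √(22.1 + 747) = 27.7 m/s.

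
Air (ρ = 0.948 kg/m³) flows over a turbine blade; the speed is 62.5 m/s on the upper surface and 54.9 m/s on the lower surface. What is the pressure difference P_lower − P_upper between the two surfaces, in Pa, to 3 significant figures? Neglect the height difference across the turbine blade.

With negligible Δh, P + ½ρv² is constant, so P_low − P_up = ½ρ(v_up² − v_low²).
ΔP = ½·0.948·(62.5² − 54.9²) = 423 Pa.

ΔP ≈ 423 Pa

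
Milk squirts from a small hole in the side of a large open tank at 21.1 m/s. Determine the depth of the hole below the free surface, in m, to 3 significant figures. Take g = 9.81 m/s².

Inverting v = √(2gh) gives h = v² / 2g.
h = 21.1²/(2·9.81) = 445/19.62 = 22.7 m.

h ≈ 22.7 m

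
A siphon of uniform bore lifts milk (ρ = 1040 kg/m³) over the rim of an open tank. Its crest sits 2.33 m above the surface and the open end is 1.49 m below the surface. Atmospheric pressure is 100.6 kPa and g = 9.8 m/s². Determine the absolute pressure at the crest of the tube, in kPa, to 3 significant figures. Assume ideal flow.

P_top = 61.7 kPa

From the surface to the outlet (both open to atmosphere, surface at rest): v = √(2g·h_out) = √(2·9.8·1.49) = 5.40 m/s.
The bore is uniform, so the speed at the crest is the same v. Bernoulli surface→crest: P_atm = P_top + ½ρv² + ρg·h_top.
P_top = 100600 − ½·1040·5.40² − 1040·9.8·2.33 = 61700 Pa.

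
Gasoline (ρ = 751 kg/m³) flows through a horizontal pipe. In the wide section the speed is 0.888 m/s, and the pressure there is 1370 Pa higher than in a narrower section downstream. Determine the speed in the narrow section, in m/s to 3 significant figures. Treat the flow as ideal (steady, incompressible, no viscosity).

Horizontal Bernoulli: P₁ + ½ρv₁² = P₂ + ½ρv₂², so v₂² = v₁² + 2(P₁ − P₂)/ρ.
v₂ = √(0.888² + 2·1370/751) = √(0.789 + 3.65) = 2.11 m/s.

2.11 m/s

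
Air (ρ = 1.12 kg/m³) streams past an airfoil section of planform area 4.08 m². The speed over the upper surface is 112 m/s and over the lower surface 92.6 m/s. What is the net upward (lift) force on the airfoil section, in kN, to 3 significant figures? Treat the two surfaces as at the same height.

F ≈ 9.07 kN

The faster flow above has the lower pressure; Bernoulli (same height) gives ΔP = ½ρ(v_up² − v_low²).
ΔP = ½·1.12·(112² − 92.6²) = 2220 Pa.
Lift = ΔP · A = 2220 × 4.08 = 9070 N.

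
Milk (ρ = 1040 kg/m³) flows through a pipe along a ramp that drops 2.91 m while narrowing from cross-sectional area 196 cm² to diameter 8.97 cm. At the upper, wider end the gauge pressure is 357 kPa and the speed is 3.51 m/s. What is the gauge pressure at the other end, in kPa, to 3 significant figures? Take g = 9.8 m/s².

P₂ = 331 kPa

The volume flow rate is constant, so v₂ = (A₁/A₂)v₁ = (196/63.2)·3.51 = 10.9 m/s.
Bernoulli: P₁ + ½ρv₁² + ρg h₁ = P₂ + ½ρv₂² + ρg h₂, so P₂ = P₁ + ½ρ(v₁² − v₂²) − ρg(h₂ − h₁).
P₂ = 357000 + ½·1040·(3.51² − 10.9²) − 1040·9.8·(−2.91) = 357000 + (-55200) − (-29700) = 331000 Pa.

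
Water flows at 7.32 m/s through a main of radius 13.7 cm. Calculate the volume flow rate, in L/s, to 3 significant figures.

Q = A·v = 0.0590 m² × 7.32 m/s = 0.432 m³/s.
Converting: 0.432 m³/s × 1000 = 432 L/s.

Q = 432 L/s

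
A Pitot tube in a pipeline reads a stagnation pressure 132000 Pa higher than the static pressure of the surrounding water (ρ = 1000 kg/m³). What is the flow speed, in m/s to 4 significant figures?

v ≈ 16.25 m/s

The dynamic pressure equals the rise in static pressure at the stagnation point: ΔP = ½ρv².
v = √(2ΔP/ρ) = √(2·132000/1000) = 16.25 m/s.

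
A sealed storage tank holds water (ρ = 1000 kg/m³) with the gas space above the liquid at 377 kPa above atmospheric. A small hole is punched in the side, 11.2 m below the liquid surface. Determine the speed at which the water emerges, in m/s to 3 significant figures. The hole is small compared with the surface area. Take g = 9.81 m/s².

Take point 1 at the surface (v₁ ≈ 0) and point 2 at the hole (at atmospheric pressure). Bernoulli: P₁ + ρg h = P_atm + ½ρv₂².
With P₁ − P_atm = 377000 Pa, v₂ = √(2gh + 2ΔP/ρ) = √(2·9.81·11.2 + 2·377000/1000) = 31.2 m/s.

v ≈ 31.2 m/s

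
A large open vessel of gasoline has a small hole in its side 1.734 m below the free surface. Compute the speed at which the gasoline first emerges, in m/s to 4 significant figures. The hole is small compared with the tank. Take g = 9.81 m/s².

With the surface at rest and both surface and jet at atmospheric pressure, Bernoulli gives ρg h = ½ρv², so v = √(2gh) = √(2·9.81·1.734) = 5.833 m/s.

5.833 m/s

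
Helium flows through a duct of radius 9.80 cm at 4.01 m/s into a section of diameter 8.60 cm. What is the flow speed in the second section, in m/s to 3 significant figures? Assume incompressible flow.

20.8 m/s

Continuity gives A₁v₁ = A₂v₂, so v₂ = (302 cm²)/(58.1 cm²) × 4.01 m/s = 20.8 m/s.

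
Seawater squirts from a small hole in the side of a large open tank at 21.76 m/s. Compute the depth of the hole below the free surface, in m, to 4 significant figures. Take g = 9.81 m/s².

For a small hole in a large open tank, ½v² = gh, giving h = v²/(2g).
h = 21.76²/(2·9.81) = 473.5/19.62 = 24.13 m.

h ≈ 24.13 m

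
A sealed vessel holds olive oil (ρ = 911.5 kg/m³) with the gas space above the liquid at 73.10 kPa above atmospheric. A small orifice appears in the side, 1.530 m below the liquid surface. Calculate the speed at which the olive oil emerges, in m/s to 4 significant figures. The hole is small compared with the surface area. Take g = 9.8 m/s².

Take point 1 at the surface (v₁ ≈ 0) and point 2 at the hole (at atmospheric pressure). Bernoulli: P₁ + ρg h = P_atm + ½ρv₂².
With P₁ − P_atm = 73100 Pa, v₂ = √(2gh + 2ΔP/ρ) = √(2·9.8·1.530 + 2·73100/911.5) = 13.80 m/s.

v ≈ 13.80 m/s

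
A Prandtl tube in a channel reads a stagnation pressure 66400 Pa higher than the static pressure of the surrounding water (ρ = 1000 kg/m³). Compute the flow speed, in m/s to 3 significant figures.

v ≈ 11.5 m/s

At the stagnation point the flow is brought to rest, so Bernoulli gives P_stag − P_static = ½ρv².
v = √(2ΔP/ρ) = √(2·66400/1000) = 11.5 m/s.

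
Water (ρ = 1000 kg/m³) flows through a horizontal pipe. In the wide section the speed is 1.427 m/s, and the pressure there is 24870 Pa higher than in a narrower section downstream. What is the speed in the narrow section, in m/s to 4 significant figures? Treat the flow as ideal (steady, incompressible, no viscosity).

Along the level pipe P + ½ρv² is conserved, hence v₂² = v₁² + 2(P₁ − P₂)/ρ.
v₂ = √(1.427² + 2·24870/1000) = √(2.036 + 49.74) = 7.196 m/s.

v₂ ≈ 7.196 m/s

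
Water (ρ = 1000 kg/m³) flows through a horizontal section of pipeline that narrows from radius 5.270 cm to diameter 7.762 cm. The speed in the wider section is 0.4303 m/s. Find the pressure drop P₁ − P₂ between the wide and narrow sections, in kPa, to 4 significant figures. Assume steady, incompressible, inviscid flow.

ΔP ≈ 0.2222 kPa

By continuity, v₂ = v₁·A₁/A₂ = 0.4303·(87.25/47.32) = 0.7934 m/s.
Bernoulli (h₁ = h₂): P₁ − P₂ = ½ρ(v₂² − v₁²).
P₁ − P₂ = ½·1000·(0.7934² − 0.4303²) = ½·1000·0.4444 = 222.2 Pa.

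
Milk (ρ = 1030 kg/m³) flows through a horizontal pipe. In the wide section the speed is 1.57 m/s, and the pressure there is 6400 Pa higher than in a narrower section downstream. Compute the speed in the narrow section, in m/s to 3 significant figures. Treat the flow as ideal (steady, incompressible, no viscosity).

v₂ ≈ 3.86 m/s

Along the level pipe P + ½ρv² is conserved, hence v₂² = v₁² + 2(P₁ − P₂)/ρ.
v₂ = √(1.57² + 2·6400/1030) = √(2.46 + 12.4) = 3.86 m/s.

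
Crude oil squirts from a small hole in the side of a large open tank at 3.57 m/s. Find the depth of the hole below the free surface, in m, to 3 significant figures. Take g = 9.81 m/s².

Inverting v = √(2gh) gives h = v² / 2g.
h = 3.57²/(2·9.81) = 12.7/19.62 = 0.650 m.

h ≈ 0.650 m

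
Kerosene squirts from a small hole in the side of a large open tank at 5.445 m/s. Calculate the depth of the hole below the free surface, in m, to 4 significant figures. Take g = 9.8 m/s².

h ≈ 1.513 m

For a small hole in a large open tank, ½v² = gh, giving h = v²/(2g).
h = 5.445²/(2·9.8) = 29.65/19.60 = 1.513 m.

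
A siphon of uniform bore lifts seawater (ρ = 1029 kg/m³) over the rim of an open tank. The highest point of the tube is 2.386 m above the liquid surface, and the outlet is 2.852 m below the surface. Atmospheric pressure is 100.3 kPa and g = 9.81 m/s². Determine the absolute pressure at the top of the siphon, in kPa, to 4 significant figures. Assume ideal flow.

47.43 kPa

Bernoulli surface→outlet gives ½v² = g·h_out, so v = √(2·9.81·2.852) = 7.480 m/s.
Continuity keeps v the same throughout the tube; from surface to crest, P_atm + 0 = P_top + ½ρv² + ρg·h_top.
P_top = 100300 − ½·1029·7.480² − 1029·9.81·2.386 = 47430 Pa.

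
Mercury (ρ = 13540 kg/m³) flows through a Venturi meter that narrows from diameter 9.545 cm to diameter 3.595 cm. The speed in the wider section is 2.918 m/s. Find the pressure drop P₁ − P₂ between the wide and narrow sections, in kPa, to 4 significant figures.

The volume flow rate is constant, so v₂ = (A₁/A₂)v₁ = (71.56/10.15)·2.918 = 20.57 m/s.
With no height change, Bernoulli's equation is P₁ + ½ρv₁² = P₂ + ½ρv₂².
P₁ − P₂ = ½·13540·(20.57² − 2.918²) = ½·13540·414.6 = 2807000 Pa.

ΔP ≈ 2807 kPa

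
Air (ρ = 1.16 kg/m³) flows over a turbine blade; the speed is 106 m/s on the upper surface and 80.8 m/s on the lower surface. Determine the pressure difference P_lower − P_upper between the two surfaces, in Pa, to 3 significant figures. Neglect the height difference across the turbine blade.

Bernoulli (same height): P_lower − P_upper = ½ρ(v_upper² − v_lower²).
ΔP = ½·1.16·(106² − 80.8²) = 2730 Pa.

ΔP ≈ 2730 Pa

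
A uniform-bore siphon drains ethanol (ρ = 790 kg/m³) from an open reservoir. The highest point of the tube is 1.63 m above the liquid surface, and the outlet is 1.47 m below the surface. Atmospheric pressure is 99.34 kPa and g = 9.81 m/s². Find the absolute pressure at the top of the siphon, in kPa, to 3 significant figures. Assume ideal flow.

P_top ≈ 75.3 kPa

The outlet speed comes from Torricelli: v = √(2g·1.47) = 5.37 m/s.
Continuity keeps v the same throughout the tube; from surface to crest, P_atm + 0 = P_top + ½ρv² + ρg·h_top.
P_top = 99340 − ½·790·5.37² − 790·9.81·1.63 = 75300 Pa.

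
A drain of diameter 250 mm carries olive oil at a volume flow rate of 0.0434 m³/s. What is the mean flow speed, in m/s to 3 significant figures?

Q = 0.0434 m³/s = 0.0434 m³/s.
v = Q/A = 0.0434 / 0.0491 = 0.884 m/s.

0.884 m/s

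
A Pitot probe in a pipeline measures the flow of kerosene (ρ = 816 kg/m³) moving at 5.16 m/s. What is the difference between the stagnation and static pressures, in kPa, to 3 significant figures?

10.9 kPa

The dynamic pressure equals the rise in static pressure at the stagnation point: ΔP = ½ρv².
ΔP = ½·816·5.16² = 10900 Pa.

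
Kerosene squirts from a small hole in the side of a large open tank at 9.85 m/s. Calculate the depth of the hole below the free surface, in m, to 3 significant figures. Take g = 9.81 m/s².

h ≈ 4.95 m

For a small hole in a large open tank, ½v² = gh, giving h = v²/(2g).
h = 9.85²/(2·9.81) = 97.0/19.62 = 4.95 m.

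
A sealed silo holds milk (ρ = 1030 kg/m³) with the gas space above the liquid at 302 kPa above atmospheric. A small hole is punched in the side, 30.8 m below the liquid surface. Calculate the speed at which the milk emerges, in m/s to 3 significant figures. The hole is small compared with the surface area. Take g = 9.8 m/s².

v = 34.5 m/s

Take point 1 at the surface (v₁ ≈ 0) and point 2 at the hole (at atmospheric pressure). Bernoulli: P₁ + ρg h = P_atm + ½ρv₂².
With P₁ − P_atm = 302000 Pa, v₂ = √(2gh + 2ΔP/ρ) = √(2·9.8·30.8 + 2·302000/1030) = 34.5 m/s.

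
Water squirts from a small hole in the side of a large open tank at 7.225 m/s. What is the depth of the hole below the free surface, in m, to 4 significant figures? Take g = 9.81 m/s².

For a small hole in a large open tank, ½v² = gh, giving h = v²/(2g).
h = 7.225²/(2·9.81) = 52.20/19.62 = 2.661 m.

2.661 m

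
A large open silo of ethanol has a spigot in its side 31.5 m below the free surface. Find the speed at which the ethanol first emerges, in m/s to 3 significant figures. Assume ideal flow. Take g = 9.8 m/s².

The surface is effectively still and both ends are open, so ½v² = gh and v = √(2·9.8·31.5) = 24.8 m/s.

v = 24.8 m/s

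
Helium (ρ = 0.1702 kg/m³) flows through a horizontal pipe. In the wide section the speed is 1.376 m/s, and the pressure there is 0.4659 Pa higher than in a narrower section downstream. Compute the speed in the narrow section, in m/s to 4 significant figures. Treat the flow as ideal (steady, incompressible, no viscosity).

v₂ = 2.714 m/s

Horizontal Bernoulli: P₁ + ½ρv₁² = P₂ + ½ρv₂², so v₂² = v₁² + 2(P₁ − P₂)/ρ.
v₂ = √(1.376² + 2·0.4659/0.1702) = √(1.893 + 5.475) = 2.714 m/s.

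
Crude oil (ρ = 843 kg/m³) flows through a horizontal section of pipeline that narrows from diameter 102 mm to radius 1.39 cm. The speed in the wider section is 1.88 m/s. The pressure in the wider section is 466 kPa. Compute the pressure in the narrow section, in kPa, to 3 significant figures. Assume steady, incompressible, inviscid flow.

By continuity, v₂ = v₁·A₁/A₂ = 1.88·(81.7/6.07) = 25.3 m/s.
The pipe is horizontal, so Bernoulli reduces to P₁ + ½ρv₁² = P₂ + ½ρv₂².
P₂ = P₁ − ½ρ(v₂² − v₁²) = 466000 − ½·843·(25.3² − 1.88²) = 466000 − 268000 = 198000 Pa.

P₂ = 198 kPa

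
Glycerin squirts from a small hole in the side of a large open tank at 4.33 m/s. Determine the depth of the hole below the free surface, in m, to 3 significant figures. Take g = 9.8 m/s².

h ≈ 0.957 m

For a small hole in a large open tank, ½v² = gh, giving h = v²/(2g).
h = 4.33²/(2·9.8) = 18.7/19.60 = 0.957 m.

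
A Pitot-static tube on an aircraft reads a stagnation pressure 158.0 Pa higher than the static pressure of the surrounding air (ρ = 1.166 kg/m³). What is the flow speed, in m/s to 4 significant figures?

The dynamic pressure equals the rise in static pressure at the stagnation point: ΔP = ½ρv².
v = √(2ΔP/ρ) = √(2·158.0/1.166) = 16.46 m/s.

v ≈ 16.46 m/s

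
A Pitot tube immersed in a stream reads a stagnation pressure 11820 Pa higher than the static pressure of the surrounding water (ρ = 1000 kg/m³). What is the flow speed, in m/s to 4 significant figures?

Bernoulli between the free stream and the stagnation point: ½ρv² = P_stag − P_static.
v = √(2ΔP/ρ) = √(2·11820/1000) = 4.862 m/s.

v ≈ 4.862 m/s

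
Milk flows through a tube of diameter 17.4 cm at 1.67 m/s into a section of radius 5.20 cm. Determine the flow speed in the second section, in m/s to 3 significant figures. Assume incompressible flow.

The volume flow rate is constant, so v₂ = (A₁/A₂)v₁ = (238/84.9)·1.67 = 4.67 m/s.

v₂ = 4.67 m/s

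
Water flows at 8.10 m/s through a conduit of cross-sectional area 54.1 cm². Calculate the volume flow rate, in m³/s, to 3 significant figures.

Q = A·v = 0.00541 m² × 8.10 m/s = 0.0438 m³/s.

Q = 0.0438 m³/s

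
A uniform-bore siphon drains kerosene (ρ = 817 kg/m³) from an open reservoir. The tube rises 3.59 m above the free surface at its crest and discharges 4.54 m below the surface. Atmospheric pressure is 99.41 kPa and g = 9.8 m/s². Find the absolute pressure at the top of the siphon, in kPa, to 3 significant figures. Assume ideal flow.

P_top ≈ 34.3 kPa

Bernoulli surface→outlet gives ½v² = g·h_out, so v = √(2·9.8·4.54) = 9.43 m/s.
Continuity keeps v the same throughout the tube; from surface to crest, P_atm + 0 = P_top + ½ρv² + ρg·h_top.
P_top = 99410 − ½·817·9.43² − 817·9.8·3.59 = 34300 Pa.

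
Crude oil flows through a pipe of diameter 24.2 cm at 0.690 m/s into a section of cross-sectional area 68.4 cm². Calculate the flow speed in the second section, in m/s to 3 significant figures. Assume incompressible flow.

4.64 m/s

By continuity, v₂ = v₁·A₁/A₂ = 0.690·(460/68.4) = 4.64 m/s.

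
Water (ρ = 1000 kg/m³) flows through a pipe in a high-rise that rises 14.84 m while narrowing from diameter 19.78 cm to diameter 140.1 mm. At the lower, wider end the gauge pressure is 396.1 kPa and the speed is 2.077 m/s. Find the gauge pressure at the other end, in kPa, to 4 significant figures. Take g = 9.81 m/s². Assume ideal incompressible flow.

Continuity gives A₁v₁ = A₂v₂, so v₂ = (307.3 cm²)/(154.2 cm²) × 2.077 m/s = 4.140 m/s.
Bernoulli: P₁ + ½ρv₁² + ρg h₁ = P₂ + ½ρv₂² + ρg h₂, so P₂ = P₁ + ½ρ(v₁² − v₂²) − ρg(h₂ − h₁).
P₂ = 396100 + ½·1000·(2.077² − 4.140²) − 1000·9.81·(+14.84) = 396100 + (-6413) − (145600) = 244100 Pa.

P₂ ≈ 244.1 kPa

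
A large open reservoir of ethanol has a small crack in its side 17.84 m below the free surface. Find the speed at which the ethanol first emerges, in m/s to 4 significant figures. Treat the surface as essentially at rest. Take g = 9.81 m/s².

With the surface at rest and both surface and jet at atmospheric pressure, Bernoulli gives ρg h = ½ρv², so v = √(2gh) = √(2·9.81·17.84) = 18.71 m/s.

v ≈ 18.71 m/s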